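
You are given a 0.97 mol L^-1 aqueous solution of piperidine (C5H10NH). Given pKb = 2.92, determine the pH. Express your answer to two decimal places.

pH = 12.53

C5H10NH + H2O ⇌ C5H10NH2+ + OH-
Kb = 10^(−2.92) = 1.20 × 10^-3
Kb = [OH-]²/(0.97 − [OH-]) = 1.20 × 10^-3
Assume [OH-] ≪ 0.97: [OH-] ≈ √(1.20 × 10^-3 × 0.97) = 3.41 × 10^-2 M
pOH = −log(3.41 × 10^-2) = 1.47; pH = 14.00 − 1.47 = 12.53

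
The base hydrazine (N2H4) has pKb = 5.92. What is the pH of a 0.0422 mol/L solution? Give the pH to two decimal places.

N2H4 + H2O ⇌ N2H5+ + OH-
Kb = 10^(−5.92) = 1.20 × 10^-6
Let x = [OH-] at equilibrium. Kb = x²/(0.0422 − x).
Neglecting x in the denominator: x = √(1.20 × 10^-6 × 0.0422) = 2.25 × 10^-4 M
(x/C₀ = 0.53% < 5%, so the approximation holds.)
pOH = −log(2.25 × 10^-4) = 3.65; pH = 14.00 − 3.65 = 10.35

pH = 10.35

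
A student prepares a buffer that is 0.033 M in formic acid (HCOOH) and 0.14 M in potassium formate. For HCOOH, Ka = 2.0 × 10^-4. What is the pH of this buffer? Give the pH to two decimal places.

pKa = −log(2.0 × 10^-4) = 3.699
pH = pKa + log([A⁻]/[HA]) = 3.699 + log(0.14/0.033)
pH = 3.699 + (+0.628) = 4.33

pH = 4.33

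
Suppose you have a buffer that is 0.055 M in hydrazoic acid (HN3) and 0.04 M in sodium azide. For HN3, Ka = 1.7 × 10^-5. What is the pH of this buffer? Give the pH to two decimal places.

pH = 4.63

pKa = −log(1.7 × 10^-5) = 4.770
Using pH = pKa + log([base]/[acid]) with [base]/[acid] = 0.04/0.055:
pH = 4.770 + (-0.138) = 4.63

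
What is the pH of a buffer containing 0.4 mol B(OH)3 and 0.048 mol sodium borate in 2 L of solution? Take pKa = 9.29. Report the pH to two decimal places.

pH = 8.37

Using pH = pKa + log([base]/[acid]) with [base]/[acid] = 0.048/0.4:
pH = 9.29 + (-0.921) = 8.37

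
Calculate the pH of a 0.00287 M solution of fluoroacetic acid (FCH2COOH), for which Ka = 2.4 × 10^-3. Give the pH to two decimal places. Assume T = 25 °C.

pH = 2.77

FCH2COOH ⇌ FCH2COO- + H+
Ka = x²/(0.00287 − x) = 2.4 × 10^-3
x is not negligible relative to C₀; solve x² + 0.0024·x − 6.89e-06 = 0.
x = (−Ka + √(Ka² + 4·Ka·C₀))/2 = 1.69 × 10^-3 M
pH = −log[H+] = −log(1.69 × 10^-3) = 2.77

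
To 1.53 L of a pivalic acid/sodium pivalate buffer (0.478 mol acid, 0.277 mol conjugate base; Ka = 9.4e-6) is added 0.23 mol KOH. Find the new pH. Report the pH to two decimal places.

pH = 5.34

OH- converts (CH3)3CCOOH to (CH3)3CCOO-: (CH3)3CCOOH → 0.248 mol, (CH3)3CCOO- → 0.507 mol.
pKa = −log(9.4 × 10^-6) = 5.027
pH = pKa + log([A⁻]/[HA]) = 5.027 + log(0.507/0.248) = 5.027 +0.311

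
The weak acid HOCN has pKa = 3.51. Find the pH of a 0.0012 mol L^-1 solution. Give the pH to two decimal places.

pH = 3.32

HOCN ⇌ OCN- + H+
Ka = 10^(−3.51) = 3.09 × 10^-4
From the ICE table, Ka = x²/(0.0012 − x) = 3.09 × 10^-4.
x is not negligible relative to C₀; solve x² + 0.000309·x − 3.71e-07 = 0.
x = [−0.000309 + √(0.000309² + 1.48e-06)]/2 = 4.74 × 10^-4 M
pH = −log(4.74 × 10^-4) = 3.32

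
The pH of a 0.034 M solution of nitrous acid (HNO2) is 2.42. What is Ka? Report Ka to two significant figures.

Ka = 4.8 × 10^-4

[H+] = 10^(-2.42) = 3.80 × 10^-3 M
At equilibrium [HA] = 0.034 − 3.80 × 10^-3 = 3.02 × 10^-2 M
Ka = [H+][A-]/[HA] = (3.80 × 10^-3)² / 3.02 × 10^-2 = 4.8 × 10^-4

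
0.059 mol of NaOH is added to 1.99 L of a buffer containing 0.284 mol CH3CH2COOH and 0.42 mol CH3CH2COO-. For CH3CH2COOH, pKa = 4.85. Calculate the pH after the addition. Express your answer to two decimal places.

After neutralization: n(CH3CH2COOH) = 0.225 mol, n(CH3CH2COO-) = 0.479 mol.
pH = pKa + log([A⁻]/[HA]) = 4.85 + log(0.479/0.225) = 4.85 +0.328

pH = 5.18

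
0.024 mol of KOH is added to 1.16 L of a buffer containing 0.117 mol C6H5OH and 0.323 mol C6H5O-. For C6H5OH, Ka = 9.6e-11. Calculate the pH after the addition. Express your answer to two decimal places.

After neutralization: n(C6H5OH) = 0.093 mol, n(C6H5O-) = 0.347 mol.
pKa = −log(9.6 × 10^-11) = 10.018
pH = pKa + log(n_C6H5O-/n_C6H5OH) = 10.018 + log(0.347/0.093) = 10.018 + (+0.572)

pH = 10.59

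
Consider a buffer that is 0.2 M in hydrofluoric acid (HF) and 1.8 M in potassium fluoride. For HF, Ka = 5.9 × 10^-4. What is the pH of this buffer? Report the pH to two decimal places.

pH = 4.18

pKa = −log(5.9 × 10^-4) = 3.229
pH = pKa + log([A⁻]/[HA]) = 3.229 + log(1.8/0.2)
pH = 3.229 + (+0.954) = 4.18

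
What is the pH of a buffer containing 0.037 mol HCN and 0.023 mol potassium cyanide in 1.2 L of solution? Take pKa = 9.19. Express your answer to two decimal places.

Using pH = pKa + log([base]/[acid]) with [base]/[acid] = 0.023/0.037:
pH = 9.19 + (-0.206) = 8.98

pH = 8.98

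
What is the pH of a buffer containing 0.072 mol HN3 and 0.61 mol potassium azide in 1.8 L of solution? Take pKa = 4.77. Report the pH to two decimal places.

pH = 5.70

pH = pKa + log([A⁻]/[HA]) = 4.77 + log(0.61/0.072)
pH = 4.77 + (+0.928) = 5.70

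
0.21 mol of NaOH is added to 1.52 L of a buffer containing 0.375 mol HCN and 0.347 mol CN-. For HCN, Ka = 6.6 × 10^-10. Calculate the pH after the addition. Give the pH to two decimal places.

After neutralization: n(HCN) = 0.165 mol, n(CN-) = 0.557 mol.
pKa = −log(6.6 × 10^-10) = 9.180
pH = pKa + log(n_CN-/n_HCN) = 9.180 + log(0.557/0.165) = 9.180 + (+0.528)

pH = 9.71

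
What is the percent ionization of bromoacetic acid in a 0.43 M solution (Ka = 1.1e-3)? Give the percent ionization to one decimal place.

BrCH2COOH ⇌ BrCH2COO- + H+; let x = [H+] at equilibrium.
Solve x² + 0.0011x − 0.000473 = 0 → x = 2.12 × 10^-2 M
Fraction ionized = 2.12 × 10^-2 / 0.43 = 0.0493 → 4.9%

4.9%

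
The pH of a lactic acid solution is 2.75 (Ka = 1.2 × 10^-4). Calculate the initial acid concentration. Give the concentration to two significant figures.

[H+] = 10^(-2.75) = 1.78 × 10^-3 M = x
Ka = x²/(C₀ − x) ⇒ C₀ = x + x²/Ka
C₀ = 1.78 × 10^-3 + (1.78 × 10^-3)²/(1.2 × 10^-4) = 2.82 × 10^-2 M

C₀ = 2.8 × 10^-2 M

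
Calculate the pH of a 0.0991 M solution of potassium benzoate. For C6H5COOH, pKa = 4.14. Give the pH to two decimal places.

C6H5COO- is the conjugate base of the weak acid C6H5COOH.
Ka = 10^(−4.14) = 7.24 × 10^-5
Kb = Kw/Ka = 1.0×10^-14 / 7.24 × 10^-5 = 1.38 × 10^-10
From the ICE table, Kb = [OH-]²/(0.0991 − [OH-]) = 1.38 × 10^-10.
Assume [OH-] ≪ 0.0991: [OH-] ≈ √(1.38 × 10^-10 × 0.0991) = 3.70 × 10^-6 M
([OH-]/C₀ = 0.0037% < 5%, so the approximation holds.)
pOH = 5.43, so pH = 14.00 − pOH = 8.57

pH = 8.57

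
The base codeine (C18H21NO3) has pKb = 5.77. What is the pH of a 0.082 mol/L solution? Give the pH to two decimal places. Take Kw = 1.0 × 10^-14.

C18H21NO3 + H2O ⇌ C18H22NO3+ + OH-
Kb = 10^(−5.77) = 1.70 × 10^-6
From the ICE table, Kb = x²/(0.082 − x) = 1.70 × 10^-6.
Assume x ≪ 0.082: x ≈ √(1.70 × 10^-6 × 0.082) = 3.73 × 10^-4 M
(x/C₀ = 0.46% < 5%, so the approximation holds.)
pOH = 3.43, so pH = 14.00 − pOH = 10.57

pH = 10.57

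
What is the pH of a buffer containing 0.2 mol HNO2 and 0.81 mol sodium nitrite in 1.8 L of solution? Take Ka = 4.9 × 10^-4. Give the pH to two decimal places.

pH = 3.92

pKa = −log(4.9 × 10^-4) = 3.310
Henderson–Hasselbalch: pH = pKa + log([NO2-]/[HNO2]) = 3.310 + log(0.81/0.2)
pH = 3.310 + (+0.607) = 3.92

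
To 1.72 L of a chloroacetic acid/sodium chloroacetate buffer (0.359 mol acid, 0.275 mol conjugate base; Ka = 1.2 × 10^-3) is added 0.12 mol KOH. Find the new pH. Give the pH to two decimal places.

After neutralization: n(ClCH2COOH) = 0.239 mol, n(ClCH2COO-) = 0.395 mol.
pKa = −log(1.2 × 10^-3) = 2.921
pH = pKa + log(n_ClCH2COO-/n_ClCH2COOH) = 2.921 + log(0.395/0.239) = 2.921 + (+0.218)

pH = 3.14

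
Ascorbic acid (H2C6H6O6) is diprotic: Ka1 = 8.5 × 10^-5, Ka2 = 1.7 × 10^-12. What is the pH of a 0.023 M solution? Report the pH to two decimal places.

pH = 2.87

Ka1 ≫ Ka2, so treat the first dissociation as the only significant source of H+.
Ka1 = x²/(0.023 − x) = 8.5 × 10^-5
Solving the quadratic: x = (−Ka1 + √(Ka1² + 4·Ka1·C₀))/2 = 1.36 × 10^-3 M
pH = −log(1.36 × 10^-3) = 2.87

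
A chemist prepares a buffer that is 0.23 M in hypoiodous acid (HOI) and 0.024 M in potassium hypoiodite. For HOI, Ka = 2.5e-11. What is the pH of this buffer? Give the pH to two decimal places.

pH = 9.62

pKa = −log(2.5 × 10^-11) = 10.602
Henderson–Hasselbalch: pH = pKa + log([OI-]/[HOI]) = 10.602 + log(0.024/0.23)
pH = 10.602 + (-0.982) = 9.62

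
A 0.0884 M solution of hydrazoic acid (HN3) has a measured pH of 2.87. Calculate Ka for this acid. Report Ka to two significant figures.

Ka = 2.1 × 10^-5

[H+] = 10^(-2.87) = 1.35 × 10^-3 M
At equilibrium [HA] = 0.0884 − 1.35 × 10^-3 = 8.71 × 10^-2 M
Ka = [H+][A-]/[HA] = (1.35 × 10^-3)² / 8.71 × 10^-2 = 2.1 × 10^-5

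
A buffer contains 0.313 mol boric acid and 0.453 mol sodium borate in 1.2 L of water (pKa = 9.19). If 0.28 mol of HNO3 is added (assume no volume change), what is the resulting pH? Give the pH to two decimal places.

After neutralization: n(B(OH)3) = 0.593 mol, n(B(OH)4-) = 0.173 mol.
Henderson–Hasselbalch with mole ratio 0.173/0.593: pH = 9.19 + (-0.535)

pH = 8.65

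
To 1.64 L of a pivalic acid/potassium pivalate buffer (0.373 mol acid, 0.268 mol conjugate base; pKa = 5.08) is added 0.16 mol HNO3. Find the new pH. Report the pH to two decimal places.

pH = 4.39

Added H+ converts (CH3)3CCOO- to (CH3)3CCOOH: (CH3)3CCOOH → 0.533 mol, (CH3)3CCOO- → 0.108 mol.
pH = pKa + log(n_(CH3)3CCOO-/n_(CH3)3CCOOH) = 5.08 + log(0.108/0.533) = 5.08 + (-0.693)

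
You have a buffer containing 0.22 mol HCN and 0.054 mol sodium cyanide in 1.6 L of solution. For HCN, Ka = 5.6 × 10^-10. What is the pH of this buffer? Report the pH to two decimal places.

pH = 8.64

pKa = −log(5.6 × 10^-10) = 9.252
Henderson–Hasselbalch: pH = pKa + log([CN-]/[HCN]) = 9.252 + log(0.054/0.22)
pH = 9.252 + (-0.610) = 8.64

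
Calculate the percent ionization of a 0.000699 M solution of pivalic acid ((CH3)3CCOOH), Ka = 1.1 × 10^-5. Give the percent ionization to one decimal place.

(CH3)3CCOOH ⇌ (CH3)3CCOO- + H+; let x = [H+] at equilibrium.
Solve x² + 1.1e-05x − 7.69e-09 = 0 → x = 8.24 × 10^-5 M
Fraction ionized = 8.24 × 10^-5 / 0.000699 = 0.1179 → 11.8%

11.8%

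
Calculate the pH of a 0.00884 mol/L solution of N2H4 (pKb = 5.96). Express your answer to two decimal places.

pH = 9.99

N2H4 + H2O ⇌ N2H5+ + OH-
Kb = 10^(−5.96) = 1.10 × 10^-6
Let x = [OH-] at equilibrium. Kb = x²/(0.00884 − x).
Assume x ≪ 0.00884: x ≈ √(1.10 × 10^-6 × 0.00884) = 9.86 × 10^-5 M
Check: 1.1% ionized — well under 5%, approximation valid.
pOH = −log(9.86 × 10^-5) = 4.01; pH = 14.00 − 4.01 = 9.99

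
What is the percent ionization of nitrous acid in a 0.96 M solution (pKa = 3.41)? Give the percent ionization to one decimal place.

2.0%

HNO2 ⇌ NO2- + H+; let x = [H+] at equilibrium.
Ka = 10^(−3.41) = 3.89 × 10^-4
x ≈ √(Ka·C₀) = √(3.89 × 10^-4 × 0.96) = 1.93 × 10^-2 M
% ionization = x/C₀ × 100% = 1.93 × 10^-2/0.96 × 100% = 2.0%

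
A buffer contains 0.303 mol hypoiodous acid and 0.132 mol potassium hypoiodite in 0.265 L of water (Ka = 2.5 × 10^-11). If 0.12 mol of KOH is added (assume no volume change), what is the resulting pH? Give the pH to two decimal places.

After neutralization: n(HOI) = 0.183 mol, n(OI-) = 0.252 mol.
pKa = −log(2.5 × 10^-11) = 10.602
pH = pKa + log(n_OI-/n_HOI) = 10.602 + log(0.252/0.183) = 10.602 + (+0.139)

pH = 10.74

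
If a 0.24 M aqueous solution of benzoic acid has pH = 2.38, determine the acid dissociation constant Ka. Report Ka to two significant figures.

Ka = 7.4 × 10^-5

[H+] = 10^(-2.38) = 4.17 × 10^-3 M
At equilibrium [HA] = 0.24 − 4.17 × 10^-3 = 2.36 × 10^-1 M
Ka = [H+][A-]/[HA] = (4.17 × 10^-3)² / 2.36 × 10^-1 = 7.4 × 10^-5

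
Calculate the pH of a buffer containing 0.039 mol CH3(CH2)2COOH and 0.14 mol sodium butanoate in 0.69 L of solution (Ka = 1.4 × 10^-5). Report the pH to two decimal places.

pH = 5.41

pKa = −log(1.4 × 10^-5) = 4.854
Henderson–Hasselbalch: pH = pKa + log([CH3(CH2)2COO-]/[CH3(CH2)2COOH]) = 4.854 + log(0.14/0.039)
pH = 4.854 + (+0.555) = 5.41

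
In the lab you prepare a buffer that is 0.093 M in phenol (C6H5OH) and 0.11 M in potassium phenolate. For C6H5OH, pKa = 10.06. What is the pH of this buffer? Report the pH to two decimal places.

pH = pKa + log([A⁻]/[HA]) = 10.06 + log(0.11/0.093)
pH = 10.06 + (+0.073) = 10.13

pH = 10.13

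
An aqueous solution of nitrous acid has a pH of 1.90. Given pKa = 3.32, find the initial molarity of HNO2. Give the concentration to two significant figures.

C₀ = 3.4 × 10^-1 M

[H+] = 10^(-1.90) = 1.26 × 10^-2 M = x
Ka = 10^(−3.32) = 4.79 × 10^-4
Ka = x²/(C₀ − x) ⇒ C₀ = x + x²/Ka
C₀ = 1.26 × 10^-2 + (1.26 × 10^-2)²/(4.79 × 10^-4) = 3.44 × 10^-1 M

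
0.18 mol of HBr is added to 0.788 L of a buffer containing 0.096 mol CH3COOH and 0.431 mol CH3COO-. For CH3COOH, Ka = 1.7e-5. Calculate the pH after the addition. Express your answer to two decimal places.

pH = 4.73

Added H+ converts CH3COO- to CH3COOH: CH3COOH → 0.276 mol, CH3COO- → 0.251 mol.
pKa = −log(1.7 × 10^-5) = 4.770
pH = pKa + log(n_CH3COO-/n_CH3COOH) = 4.770 + log(0.251/0.276) = 4.770 + (-0.041)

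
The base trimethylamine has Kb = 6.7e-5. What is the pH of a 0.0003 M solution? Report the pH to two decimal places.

pH = 10.05

(CH3)3N + H2O ⇌ (CH3)3NH+ + OH-
Kb = [OH-]²/(0.0003 − [OH-]) = 6.7 × 10^-5
Here C₀/Kb ≈ 4.48, so the small-[OH-] approximation fails. Use the quadratic:
[OH-] = [−6.7e-05 + √(6.7e-05² + 8.04e-08)]/2 = 1.12 × 10^-4 M
pOH = −log(1.12 × 10^-4) = 3.95; pH = 14.00 − 3.95 = 10.05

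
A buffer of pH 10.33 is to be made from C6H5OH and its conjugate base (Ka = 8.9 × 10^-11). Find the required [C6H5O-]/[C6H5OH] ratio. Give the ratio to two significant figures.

ratio = 1.9

pKa = -log(8.9 × 10^-11) = 10.051
pH = pKa + log(r) ⇒ log(r) = 10.33 − 10.051 = +0.279
r = [C6H5O-]/[C6H5OH] = 10^(+0.279) = 1.9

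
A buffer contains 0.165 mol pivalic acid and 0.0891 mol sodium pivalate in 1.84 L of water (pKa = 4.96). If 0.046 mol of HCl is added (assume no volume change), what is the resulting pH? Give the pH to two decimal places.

Added H+ converts (CH3)3CCOO- to (CH3)3CCOOH: (CH3)3CCOOH → 0.211 mol, (CH3)3CCOO- → 0.0431 mol.
pH = pKa + log(n_(CH3)3CCOO-/n_(CH3)3CCOOH) = 4.96 + log(0.0431/0.211) = 4.96 + (-0.690)

pH = 4.27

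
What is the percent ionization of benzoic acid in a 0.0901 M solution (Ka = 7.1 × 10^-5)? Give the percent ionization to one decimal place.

C6H5COOH ⇌ C6H5COO- + H+; let x = [H+] at equilibrium.
x ≈ √(Ka·C₀) = √(7.1 × 10^-5 × 0.0901) = 2.53 × 10^-3 M
Fraction ionized = 2.53 × 10^-3 / 0.0901 = 0.0281 → 2.8%

2.8%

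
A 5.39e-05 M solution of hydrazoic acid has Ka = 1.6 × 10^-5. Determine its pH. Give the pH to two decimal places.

pH = 4.65

HN3 ⇌ N3- + H+
Ka = [H+]²/(5.39e-05 − [H+]) = 1.6 × 10^-5
The 5% rule fails; solving [H+]² + Ka·[H+] − Ka·C₀ = 0 exactly:
[H+] = (−Ka + √(Ka² + 4·Ka·C₀))/2 = 2.24 × 10^-5 M
pH = −log[H+] = −log(2.24 × 10^-5) = 4.65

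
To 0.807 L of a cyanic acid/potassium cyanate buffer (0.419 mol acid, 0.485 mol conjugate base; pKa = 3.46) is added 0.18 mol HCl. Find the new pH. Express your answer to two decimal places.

pH = 3.17

Added H+ converts OCN- to HOCN: HOCN → 0.599 mol, OCN- → 0.305 mol.
pH = pKa + log(n_OCN-/n_HOCN) = 3.46 + log(0.305/0.599) = 3.46 + (-0.293)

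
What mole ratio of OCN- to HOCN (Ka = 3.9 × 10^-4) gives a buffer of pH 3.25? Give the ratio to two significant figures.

ratio = 0.69

pKa = -log(3.9 × 10^-4) = 3.409
pH = pKa + log(r) ⇒ log(r) = 3.25 − 3.409 = -0.159
r = [OCN-]/[HOCN] = 10^(-0.159) = 0.693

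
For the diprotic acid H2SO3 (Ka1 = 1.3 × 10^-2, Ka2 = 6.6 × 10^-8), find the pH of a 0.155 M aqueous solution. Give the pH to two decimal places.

Since Ka1 ≫ Ka2, the first ionization dominates [H+].
Ka1 = x²/(0.155 − x) = 1.3 × 10^-2
Solving the quadratic: x = (−Ka1 + √(Ka1² + 4·Ka1·C₀))/2 = 3.89 × 10^-2 M
pH = −log(3.89 × 10^-2) = 1.41

pH = 1.41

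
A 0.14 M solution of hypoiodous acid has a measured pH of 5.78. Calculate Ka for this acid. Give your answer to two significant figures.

[H+] = 10^(-5.78) = 1.66 × 10^-6 M
At equilibrium [HA] = 0.14 − 1.66 × 10^-6 = 1.40 × 10^-1 M
Ka = [H+][A-]/[HA] = (1.66 × 10^-6)² / 1.40 × 10^-1 = 2.0 × 10^-11

Ka = 2.0 × 10^-11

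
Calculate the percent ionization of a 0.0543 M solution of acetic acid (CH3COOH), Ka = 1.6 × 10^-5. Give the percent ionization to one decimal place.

1.7%

CH3COOH ⇌ CH3COO- + H+; let x = [H+] at equilibrium.
x ≈ √(Ka·C₀) = √(1.6 × 10^-5 × 0.0543) = 9.32 × 10^-4 M
Fraction ionized = 9.32 × 10^-4 / 0.0543 = 0.0172 → 1.7%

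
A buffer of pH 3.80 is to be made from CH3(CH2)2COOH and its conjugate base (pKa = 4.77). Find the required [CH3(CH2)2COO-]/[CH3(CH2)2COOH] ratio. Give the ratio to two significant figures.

ratio = 0.11

pH = pKa + log(r) ⇒ log(r) = 3.80 − 4.77 = -0.97
r = [CH3(CH2)2COO-]/[CH3(CH2)2COOH] = 10^(-0.97) = 0.107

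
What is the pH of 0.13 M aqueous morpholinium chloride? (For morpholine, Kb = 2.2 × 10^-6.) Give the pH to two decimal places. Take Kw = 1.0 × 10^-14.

C4H8ONH2+ is the conjugate acid of the weak base C4H8ONH.
Ka = Kw/Kb = 1.0×10^-14 / 2.2 × 10^-6 = 4.55 × 10^-9
Ka = x²/(0.13 − x) = 4.55 × 10^-9
Assume x ≪ 0.13: x ≈ √(4.55 × 10^-9 × 0.13) = 2.43 × 10^-5 M
(x/C₀ = 0.019% < 5%, so the approximation holds.)
pH = −log(2.43 × 10^-5) = 4.61

pH = 4.61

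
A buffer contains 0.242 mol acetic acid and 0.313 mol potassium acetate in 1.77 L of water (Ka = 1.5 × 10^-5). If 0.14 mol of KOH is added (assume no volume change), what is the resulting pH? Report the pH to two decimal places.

After neutralization: n(CH3COOH) = 0.102 mol, n(CH3COO-) = 0.453 mol.
pKa = −log(1.5 × 10^-5) = 4.824
Henderson–Hasselbalch with mole ratio 0.453/0.102: pH = 4.824 + (+0.647)

pH = 5.47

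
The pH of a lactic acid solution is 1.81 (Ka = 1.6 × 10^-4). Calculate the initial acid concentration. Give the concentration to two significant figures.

[H+] = 10^(-1.81) = 1.55 × 10^-2 M = x
Ka = x²/(C₀ − x) ⇒ C₀ = x + x²/Ka
C₀ = 1.55 × 10^-2 + (1.55 × 10^-2)²/(1.6 × 10^-4) = 1.52 M

C₀ = 1.5 M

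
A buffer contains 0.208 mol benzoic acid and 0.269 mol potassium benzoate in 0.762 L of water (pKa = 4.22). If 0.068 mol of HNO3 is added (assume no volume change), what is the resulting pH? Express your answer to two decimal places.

Added H+ converts C6H5COO- to C6H5COOH: C6H5COOH → 0.276 mol, C6H5COO- → 0.201 mol.
pH = pKa + log([A⁻]/[HA]) = 4.22 + log(0.201/0.276) = 4.22 -0.138

pH = 4.08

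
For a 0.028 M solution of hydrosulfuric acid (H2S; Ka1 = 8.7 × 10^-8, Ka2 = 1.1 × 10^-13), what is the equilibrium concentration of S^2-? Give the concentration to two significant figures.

1.1 × 10^-13 M

First ionization gives [H+] ≈ [HS-] = 4.94 × 10^-5 M.
Second step: Ka2 = [H+][S^2-]/[HS-] ≈ [S^2-] (since [H+] ≈ [HS-]).
So [S^2-] ≈ Ka2.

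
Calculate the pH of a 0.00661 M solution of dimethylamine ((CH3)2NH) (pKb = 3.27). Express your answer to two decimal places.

pH = 11.21

(CH3)2NH + H2O ⇌ (CH3)2NH2+ + OH-
Kb = 10^(−3.27) = 5.37 × 10^-4
Let x = [OH-] at equilibrium. Kb = x²/(0.00661 − x).
x is not negligible relative to C₀; solve x² + 0.000537·x − 3.55e-06 = 0.
x = (−Kb + √(Kb² + 4·Kb·C₀))/2 = 1.63 × 10^-3 M
pOH = −log(1.63 × 10^-3) = 2.79; pH = 14.00 − 2.79 = 11.21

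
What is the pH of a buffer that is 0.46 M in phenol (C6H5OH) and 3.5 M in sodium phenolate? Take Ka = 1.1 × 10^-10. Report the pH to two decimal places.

pKa = −log(1.1 × 10^-10) = 9.959
Using pH = pKa + log([base]/[acid]) with [base]/[acid] = 3.5/0.46:
pH = 9.959 + (+0.881) = 10.84

pH = 10.84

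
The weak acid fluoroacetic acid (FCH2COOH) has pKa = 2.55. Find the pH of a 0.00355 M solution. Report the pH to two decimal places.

FCH2COOH ⇌ FCH2COO- + H+
Ka = 10^(−2.55) = 2.82 × 10^-3
From the ICE table, Ka = [H+]²/(0.00355 − [H+]) = 2.82 × 10^-3.
Here C₀/Ka ≈ 1.26, so the small-[H+] approximation fails. Use the quadratic:
[H+] = [−0.00282 + √(0.00282² + 4e-05)]/2 = 2.05 × 10^-3 M
pH = −log[H+] = −log(2.05 × 10^-3) = 2.69

pH = 2.69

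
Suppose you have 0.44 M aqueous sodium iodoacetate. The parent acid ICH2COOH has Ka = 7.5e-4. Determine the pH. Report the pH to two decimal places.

pH = 8.38

ICH2COO- is the conjugate base of the weak acid ICH2COOH.
Kb = Kw/Ka = 1.0×10^-14 / 7.5 × 10^-4 = 1.33 × 10^-11
Kb = x²/(0.44 − x) = 1.33 × 10^-11
Since Kb ≪ C₀, x ≈ √(Kb·C₀) = 2.42 × 10^-6 M.
pOH = −log(2.42 × 10^-6) = 5.62; pH = 14.00 − 5.62 = 8.38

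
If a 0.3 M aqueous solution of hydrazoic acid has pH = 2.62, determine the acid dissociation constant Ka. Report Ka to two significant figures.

[H+] = 10^(-2.62) = 2.40 × 10^-3 M
At equilibrium [HA] = 0.3 − 2.40 × 10^-3 = 2.98 × 10^-1 M
Ka = [H+][A-]/[HA] = (2.40 × 10^-3)² / 2.98 × 10^-1 = 1.9 × 10^-5

Ka = 1.9 × 10^-5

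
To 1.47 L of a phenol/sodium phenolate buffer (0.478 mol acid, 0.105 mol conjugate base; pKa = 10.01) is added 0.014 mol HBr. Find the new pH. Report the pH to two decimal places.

pH = 9.28

Added H+ converts C6H5O- to C6H5OH: C6H5OH → 0.492 mol, C6H5O- → 0.091 mol.
pH = pKa + log([A⁻]/[HA]) = 10.01 + log(0.091/0.492) = 10.01 -0.733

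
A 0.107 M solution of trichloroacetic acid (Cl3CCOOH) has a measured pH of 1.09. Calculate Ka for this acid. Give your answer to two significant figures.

[H+] = 10^(-1.09) = 8.13 × 10^-2 M
At equilibrium [HA] = 0.107 − 8.13 × 10^-2 = 2.57 × 10^-2 M
Ka = [H+][A-]/[HA] = (8.13 × 10^-2)² / 2.57 × 10^-2 = 2.6 × 10^-1

Ka = 2.6 × 10^-1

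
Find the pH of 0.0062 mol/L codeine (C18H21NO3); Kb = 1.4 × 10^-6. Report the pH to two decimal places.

pH = 9.97

C18H21NO3 + H2O ⇌ C18H22NO3+ + OH-
Let x = [OH-] at equilibrium. Kb = x²/(0.0062 − x).
Assume x ≪ 0.0062: x ≈ √(1.4 × 10^-6 × 0.0062) = 9.32 × 10^-5 M
Check: 1.5% ionized — well under 5%, approximation valid.
pOH = 4.03, so pH = 14.00 − pOH = 9.97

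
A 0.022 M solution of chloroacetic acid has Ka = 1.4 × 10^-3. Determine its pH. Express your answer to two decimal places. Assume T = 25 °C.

pH = 2.31

ClCH2COOH ⇌ ClCH2COO- + H+
Ka = [H+]²/(0.022 − [H+]) = 1.4 × 10^-3
Here C₀/Ka ≈ 15.7, so the small-[H+] approximation fails. Use the quadratic:
[H+] = [−0.0014 + √(0.0014² + 0.000123)]/2 = 4.89 × 10^-3 M
pH = −log(4.89 × 10^-3) = 2.31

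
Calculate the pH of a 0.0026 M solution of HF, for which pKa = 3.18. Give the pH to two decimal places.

HF ⇌ F- + H+
Ka = 10^(−3.18) = 6.61 × 10^-4
Ka = x²/(0.0026 − x) = 6.61 × 10^-4
Here C₀/Ka ≈ 3.93, so the small-x approximation fails. Use the quadratic:
x = (−Ka + √(Ka² + 4·Ka·C₀))/2 = 1.02 × 10^-3 M
pH = −log[H+] = −log(1.02 × 10^-3) = 2.99

pH = 2.99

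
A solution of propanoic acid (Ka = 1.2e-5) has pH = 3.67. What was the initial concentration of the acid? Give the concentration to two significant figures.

[H+] = 10^(-3.67) = 2.14 × 10^-4 M = x
Ka = x²/(C₀ − x) ⇒ C₀ = x + x²/Ka
C₀ = 2.14 × 10^-4 + (2.14 × 10^-4)²/(1.2 × 10^-5) = 4.03 × 10^-3 M

C₀ = 4.0 × 10^-3 M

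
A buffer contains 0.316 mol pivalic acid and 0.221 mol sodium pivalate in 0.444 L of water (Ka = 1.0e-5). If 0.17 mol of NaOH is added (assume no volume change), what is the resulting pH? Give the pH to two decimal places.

OH- converts (CH3)3CCOOH to (CH3)3CCOO-: (CH3)3CCOOH → 0.146 mol, (CH3)3CCOO- → 0.391 mol.
pKa = −log(1.0 × 10^-5) = 5.000
Henderson–Hasselbalch with mole ratio 0.391/0.146: pH = 5.000 + (+0.428)

pH = 5.43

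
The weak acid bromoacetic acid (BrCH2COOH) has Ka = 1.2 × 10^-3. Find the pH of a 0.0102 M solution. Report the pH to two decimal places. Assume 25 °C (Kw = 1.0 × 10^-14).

pH = 2.53

BrCH2COOH ⇌ BrCH2COO- + H+
From the ICE table, Ka = [H+]²/(0.0102 − [H+]) = 1.2 × 10^-3.
[H+] is not negligible relative to C₀; solve [H+]² + 0.0012·[H+] − 1.22e-05 = 0.
[H+] = [−0.0012 + √(0.0012² + 4.9e-05)]/2 = 2.95 × 10^-3 M
pH = −log[H+] = −log(2.95 × 10^-3) = 2.53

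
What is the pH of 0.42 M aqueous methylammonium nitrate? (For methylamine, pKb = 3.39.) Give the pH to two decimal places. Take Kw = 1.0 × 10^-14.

pH = 5.49

CH3NH3+ is the conjugate acid of the weak base CH3NH2.
Kb = 10^(−3.39) = 4.07 × 10^-4
Ka = Kw/Kb = 1.0×10^-14 / 4.07 × 10^-4 = 2.46 × 10^-11
From the ICE table, Ka = [H+]²/(0.42 − [H+]) = 2.46 × 10^-11.
Assume [H+] ≪ 0.42: [H+] ≈ √(2.46 × 10^-11 × 0.42) = 3.21 × 10^-6 M
([H+]/C₀ = 0.00077% < 5%, so the approximation holds.)
pH = −log[H+] = −log(3.21 × 10^-6) = 5.49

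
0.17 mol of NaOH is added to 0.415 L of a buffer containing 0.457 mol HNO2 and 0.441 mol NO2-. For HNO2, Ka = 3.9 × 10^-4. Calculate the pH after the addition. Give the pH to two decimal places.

After neutralization: n(HNO2) = 0.287 mol, n(NO2-) = 0.611 mol.
pKa = −log(3.9 × 10^-4) = 3.409
pH = pKa + log(n_NO2-/n_HNO2) = 3.409 + log(0.611/0.287) = 3.409 + (+0.328)

pH = 3.74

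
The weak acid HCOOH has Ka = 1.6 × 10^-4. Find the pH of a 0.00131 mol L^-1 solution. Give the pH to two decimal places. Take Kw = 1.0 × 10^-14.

pH = 3.41

HCOOH ⇌ HCOO- + H+
From the ICE table, Ka = x²/(0.00131 − x) = 1.6 × 10^-4.
The 5% rule fails; solving x² + Ka·x − Ka·C₀ = 0 exactly:
x = [−0.00016 + √(0.00016² + 8.38e-07)]/2 = 3.85 × 10^-4 M
pH = −log(3.85 × 10^-4) = 3.41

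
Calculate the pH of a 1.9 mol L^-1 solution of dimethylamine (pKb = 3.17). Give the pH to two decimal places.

pH = 12.55

(CH3)2NH + H2O ⇌ (CH3)2NH2+ + OH-
Kb = 10^(−3.17) = 6.76 × 10^-4
From the ICE table, Kb = x²/(1.9 − x) = 6.76 × 10^-4.
Assume x ≪ 1.9: x ≈ √(6.76 × 10^-4 × 1.9) = 3.58 × 10^-2 M
Check: 1.9% ionized — well under 5%, approximation valid.
pOH = −log(3.58 × 10^-2) = 1.45; pH = 14.00 − 1.45 = 12.55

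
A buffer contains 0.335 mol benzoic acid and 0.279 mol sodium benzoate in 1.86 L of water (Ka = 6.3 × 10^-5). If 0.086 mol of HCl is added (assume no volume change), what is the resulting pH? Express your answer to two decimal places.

After neutralization: n(C6H5COOH) = 0.421 mol, n(C6H5COO-) = 0.193 mol.
pKa = −log(6.3 × 10^-5) = 4.201
pH = pKa + log(n_C6H5COO-/n_C6H5COOH) = 4.201 + log(0.193/0.421) = 4.201 + (-0.339)

pH = 3.86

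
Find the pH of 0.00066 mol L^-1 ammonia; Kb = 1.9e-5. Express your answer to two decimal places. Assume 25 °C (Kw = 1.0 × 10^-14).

NH3 + H2O ⇌ NH4+ + OH-
Kb = x²/(0.00066 − x) = 1.9 × 10^-5
x is not negligible relative to C₀; solve x² + 1.9e-05·x − 1.25e-08 = 0.
x = (−Kb + √(Kb² + 4·Kb·C₀))/2 = 1.03 × 10^-4 M
pOH = 3.99, so pH = 14.00 − pOH = 10.01

pH = 10.01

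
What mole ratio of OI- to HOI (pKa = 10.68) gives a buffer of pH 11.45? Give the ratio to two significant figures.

pH = pKa + log(r) ⇒ log(r) = 11.45 − 10.68 = +0.77
r = [OI-]/[HOI] = 10^(+0.77) = 5.89

ratio = 5.9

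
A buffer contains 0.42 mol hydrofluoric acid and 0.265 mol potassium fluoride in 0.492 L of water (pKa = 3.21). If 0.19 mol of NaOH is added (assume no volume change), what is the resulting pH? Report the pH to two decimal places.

pH = 3.51

After neutralization: n(HF) = 0.23 mol, n(F-) = 0.455 mol.
pH = pKa + log([A⁻]/[HA]) = 3.21 + log(0.455/0.23) = 3.21 +0.296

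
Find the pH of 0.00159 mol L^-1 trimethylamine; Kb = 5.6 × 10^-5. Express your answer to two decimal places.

(CH3)3N + H2O ⇌ (CH3)3NH+ + OH-
From the ICE table, Kb = [OH-]²/(0.00159 − [OH-]) = 5.6 × 10^-5.
[OH-] is not negligible relative to C₀; solve [OH-]² + 5.6e-05·[OH-] − 8.9e-08 = 0.
[OH-] = (−Kb + √(Kb² + 4·Kb·C₀))/2 = 2.72 × 10^-4 M
pOH = 3.57, so pH = 14.00 − pOH = 10.43

pH = 10.43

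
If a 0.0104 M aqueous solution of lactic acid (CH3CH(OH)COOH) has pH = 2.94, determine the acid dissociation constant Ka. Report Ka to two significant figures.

Ka = 1.4 × 10^-4

[H+] = 10^(-2.94) = 1.15 × 10^-3 M
At equilibrium [HA] = 0.0104 − 1.15 × 10^-3 = 9.25 × 10^-3 M
Ka = [H+][A-]/[HA] = (1.15 × 10^-3)² / 9.25 × 10^-3 = 1.4 × 10^-4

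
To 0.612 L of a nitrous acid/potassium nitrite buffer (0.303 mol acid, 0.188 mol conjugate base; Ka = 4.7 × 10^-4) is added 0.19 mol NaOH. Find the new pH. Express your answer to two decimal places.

pH = 3.85

After neutralization: n(HNO2) = 0.113 mol, n(NO2-) = 0.378 mol.
pKa = −log(4.7 × 10^-4) = 3.328
pH = pKa + log([A⁻]/[HA]) = 3.328 + log(0.378/0.113) = 3.328 +0.524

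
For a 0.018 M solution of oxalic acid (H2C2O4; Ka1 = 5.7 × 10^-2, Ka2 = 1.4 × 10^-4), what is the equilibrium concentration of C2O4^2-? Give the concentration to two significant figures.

First ionization gives [H+] ≈ [HC2O4-] = 1.44 × 10^-2 M.
Second step: Ka2 = [H+][C2O4^2-]/[HC2O4-] ≈ [C2O4^2-] (since [H+] ≈ [HC2O4-]).
So [C2O4^2-] ≈ Ka2.

1.4 × 10^-4 M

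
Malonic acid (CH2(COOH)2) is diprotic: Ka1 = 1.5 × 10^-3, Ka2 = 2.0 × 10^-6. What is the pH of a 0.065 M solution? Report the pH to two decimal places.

Ka1 ≫ Ka2, so treat the first dissociation as the only significant source of H+.
Ka1 = x²/(0.065 − x) = 1.5 × 10^-3
Solving the quadratic: x = (−Ka1 + √(Ka1² + 4·Ka1·C₀))/2 = 9.15 × 10^-3 M
pH = −log(9.15 × 10^-3) = 2.04

pH = 2.04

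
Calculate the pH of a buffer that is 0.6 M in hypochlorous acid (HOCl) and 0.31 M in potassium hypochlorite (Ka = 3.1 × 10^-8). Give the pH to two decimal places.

pKa = −log(3.1 × 10^-8) = 7.509
Using pH = pKa + log([base]/[acid]) with [base]/[acid] = 0.31/0.6:
pH = 7.509 + (-0.287) = 7.22

pH = 7.22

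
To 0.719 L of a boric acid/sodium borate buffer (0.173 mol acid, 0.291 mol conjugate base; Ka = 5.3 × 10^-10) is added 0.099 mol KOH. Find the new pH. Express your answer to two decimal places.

pH = 10.00

After neutralization: n(B(OH)3) = 0.074 mol, n(B(OH)4-) = 0.39 mol.
pKa = −log(5.3 × 10^-10) = 9.276
pH = pKa + log([A⁻]/[HA]) = 9.276 + log(0.39/0.074) = 9.276 +0.722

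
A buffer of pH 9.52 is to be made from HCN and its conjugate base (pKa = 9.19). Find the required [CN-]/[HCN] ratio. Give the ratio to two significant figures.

ratio = 2.1

pH = pKa + log(r) ⇒ log(r) = 9.52 − 9.19 = +0.33
r = [CN-]/[HCN] = 10^(+0.33) = 2.14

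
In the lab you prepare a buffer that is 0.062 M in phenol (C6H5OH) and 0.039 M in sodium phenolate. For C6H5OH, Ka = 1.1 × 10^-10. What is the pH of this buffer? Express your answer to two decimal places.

pKa = −log(1.1 × 10^-10) = 9.959
Henderson–Hasselbalch: pH = pKa + log([C6H5O-]/[C6H5OH]) = 9.959 + log(0.039/0.062)
pH = 9.959 + (-0.201) = 9.76

pH = 9.76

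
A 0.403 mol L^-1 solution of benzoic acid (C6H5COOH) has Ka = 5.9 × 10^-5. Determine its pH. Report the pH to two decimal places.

C6H5COOH ⇌ C6H5COO- + H+
Let x = [H+] at equilibrium. Ka = x²/(0.403 − x).
Since Ka ≪ C₀, x ≈ √(Ka·C₀) = 4.88 × 10^-3 M.
pH = −log(4.88 × 10^-3) = 2.31

pH = 2.31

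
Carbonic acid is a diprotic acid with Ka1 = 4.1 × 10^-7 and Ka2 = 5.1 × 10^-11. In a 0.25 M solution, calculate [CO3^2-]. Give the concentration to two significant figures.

First ionization gives [H+] ≈ [HCO3-] = 3.20 × 10^-4 M.
Second step: Ka2 = [H+][CO3^2-]/[HCO3-] ≈ [CO3^2-] (since [H+] ≈ [HCO3-]).
So [CO3^2-] ≈ Ka2.

5.1 × 10^-11 M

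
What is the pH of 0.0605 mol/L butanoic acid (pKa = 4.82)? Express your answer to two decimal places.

CH3(CH2)2COOH ⇌ CH3(CH2)2COO- + H+
Ka = 10^(−4.82) = 1.51 × 10^-5
Ka = [H+]²/(0.0605 − [H+]) = 1.51 × 10^-5
Assume [H+] ≪ 0.0605: [H+] ≈ √(1.51 × 10^-5 × 0.0605) = 9.56 × 10^-4 M
([H+]/C₀ = 1.6% < 5%, so the approximation holds.)
pH = −log(9.56 × 10^-4) = 3.02

pH = 3.02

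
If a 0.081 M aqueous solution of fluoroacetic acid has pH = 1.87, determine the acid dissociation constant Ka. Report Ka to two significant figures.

Ka = 2.7 × 10^-3

[H+] = 10^(-1.87) = 1.35 × 10^-2 M
At equilibrium [HA] = 0.081 − 1.35 × 10^-2 = 6.75 × 10^-2 M
Ka = [H+][A-]/[HA] = (1.35 × 10^-2)² / 6.75 × 10^-2 = 2.7 × 10^-3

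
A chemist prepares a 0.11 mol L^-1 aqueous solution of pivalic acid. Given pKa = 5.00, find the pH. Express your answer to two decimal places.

(CH3)3CCOOH ⇌ (CH3)3CCOO- + H+
Ka = 10^(−5.00) = 1.00 × 10^-5
Ka = [H+]²/(0.11 − [H+]) = 1.00 × 10^-5
Neglecting [H+] in the denominator: [H+] = √(1.00 × 10^-5 × 0.11) = 1.05 × 10^-3 M
([H+]/C₀ = 0.95% < 5%, so the approximation holds.)
pH = −log[H+] = −log(1.05 × 10^-3) = 2.98

pH = 2.98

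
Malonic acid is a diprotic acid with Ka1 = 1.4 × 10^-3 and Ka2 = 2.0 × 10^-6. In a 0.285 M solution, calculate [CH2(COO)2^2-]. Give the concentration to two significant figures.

First ionization gives [H+] ≈ [CH2(COOH)COO-] = 1.93 × 10^-2 M.
Second step: Ka2 = [H+][CH2(COO)2^2-]/[CH2(COOH)COO-] ≈ [CH2(COO)2^2-] (since [H+] ≈ [CH2(COOH)COO-]).
So [CH2(COO)2^2-] ≈ Ka2.

2.0 × 10^-6 M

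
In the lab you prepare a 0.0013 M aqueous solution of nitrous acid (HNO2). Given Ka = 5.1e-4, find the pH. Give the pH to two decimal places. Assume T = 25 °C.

pH = 3.22

HNO2 ⇌ NO2- + H+
From the ICE table, Ka = [H+]²/(0.0013 − [H+]) = 5.1 × 10^-4.
The 5% rule fails; solving [H+]² + Ka·[H+] − Ka·C₀ = 0 exactly:
[H+] = (−Ka + √(Ka² + 4·Ka·C₀))/2 = 5.98 × 10^-4 M
pH = −log[H+] = −log(5.98 × 10^-4) = 3.22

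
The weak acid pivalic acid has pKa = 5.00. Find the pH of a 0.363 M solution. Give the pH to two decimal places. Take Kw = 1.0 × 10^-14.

(CH3)3CCOOH ⇌ (CH3)3CCOO- + H+
Ka = 10^(−5.00) = 1.00 × 10^-5
Let x = [H+] at equilibrium. Ka = x²/(0.363 − x).
Since Ka ≪ C₀, x ≈ √(Ka·C₀) = 1.91 × 10^-3 M.
Check: 0.52% ionized — well under 5%, approximation valid.
pH = −log[H+] = −log(1.91 × 10^-3) = 2.72

pH = 2.72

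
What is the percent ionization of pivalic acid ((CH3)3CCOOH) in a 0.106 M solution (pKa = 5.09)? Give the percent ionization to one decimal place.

(CH3)3CCOOH ⇌ (CH3)3CCOO- + H+; let x = [H+] at equilibrium.
Ka = 10^(−5.09) = 8.13 × 10^-6
x ≈ √(Ka·C₀) = √(8.13 × 10^-6 × 0.106) = 9.28 × 10^-4 M
% ionization = x/C₀ × 100% = 9.28 × 10^-4/0.106 × 100% = 0.9%

0.9%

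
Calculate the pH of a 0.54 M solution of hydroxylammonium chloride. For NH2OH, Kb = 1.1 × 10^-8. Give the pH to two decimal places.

pH = 3.15

NH3OH+ is the conjugate acid of the weak base NH2OH.
Ka = Kw/Kb = 1.0×10^-14 / 1.1 × 10^-8 = 9.09 × 10^-7
From the ICE table, Ka = x²/(0.54 − x) = 9.09 × 10^-7.
Neglecting x in the denominator: x = √(9.09 × 10^-7 × 0.54) = 7.01 × 10^-4 M
Check: 0.13% ionized — well under 5%, approximation valid.
pH = −log[H+] = −log(7.01 × 10^-4) = 3.15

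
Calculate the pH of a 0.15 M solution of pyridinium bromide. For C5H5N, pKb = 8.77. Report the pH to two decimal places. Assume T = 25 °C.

C5H5NH+ is the conjugate acid of the weak base C5H5N.
Kb = 10^(−8.77) = 1.70 × 10^-9
Ka = Kw/Kb = 1.0×10^-14 / 1.70 × 10^-9 = 5.88 × 10^-6
Ka = [H+]²/(0.15 − [H+]) = 5.88 × 10^-6
Neglecting [H+] in the denominator: [H+] = √(5.88 × 10^-6 × 0.15) = 9.39 × 10^-4 M
Check: 0.63% ionized — well under 5%, approximation valid.
pH = −log[H+] = −log(9.39 × 10^-4) = 3.03

pH = 3.03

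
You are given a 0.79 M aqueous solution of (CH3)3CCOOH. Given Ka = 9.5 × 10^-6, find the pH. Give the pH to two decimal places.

(CH3)3CCOOH ⇌ (CH3)3CCOO- + H+
Ka = [H+]²/(0.79 − [H+]) = 9.5 × 10^-6
Assume [H+] ≪ 0.79: [H+] ≈ √(9.5 × 10^-6 × 0.79) = 2.74 × 10^-3 M
Check: 0.35% ionized — well under 5%, approximation valid.
pH = −log[H+] = −log(2.74 × 10^-3) = 2.56

pH = 2.56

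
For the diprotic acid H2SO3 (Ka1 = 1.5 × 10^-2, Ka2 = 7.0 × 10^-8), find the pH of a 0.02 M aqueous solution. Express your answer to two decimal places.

Ka1 ≫ Ka2, so treat the first dissociation as the only significant source of H+.
Ka1 = x²/(0.02 − x) = 1.5 × 10^-2
Solving the quadratic: x = (−Ka1 + √(Ka1² + 4·Ka1·C₀))/2 = 1.14 × 10^-2 M
pH = −log(1.14 × 10^-2) = 1.94

pH = 1.94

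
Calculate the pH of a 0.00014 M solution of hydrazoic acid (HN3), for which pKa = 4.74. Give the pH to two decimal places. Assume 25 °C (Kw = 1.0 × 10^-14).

pH = 4.37

HN3 ⇌ N3- + H+
Ka = 10^(−4.74) = 1.82 × 10^-5
Ka = [H+]²/(0.00014 − [H+]) = 1.82 × 10^-5
[H+] is not negligible relative to C₀; solve [H+]² + 1.82e-05·[H+] − 2.55e-09 = 0.
[H+] = (−Ka + √(Ka² + 4·Ka·C₀))/2 = 4.22 × 10^-5 M
pH = −log[H+] = −log(4.22 × 10^-5) = 4.37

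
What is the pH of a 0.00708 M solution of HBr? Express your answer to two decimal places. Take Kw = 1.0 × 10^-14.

HBr is a strong acid and dissociates completely, so [H+] = 0.00708 M.
pH = -log(0.00708) = 2.15

pH = 2.15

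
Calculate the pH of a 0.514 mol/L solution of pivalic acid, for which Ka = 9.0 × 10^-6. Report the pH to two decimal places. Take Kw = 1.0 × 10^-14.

pH = 2.67

(CH3)3CCOOH ⇌ (CH3)3CCOO- + H+
Ka = x²/(0.514 − x) = 9.0 × 10^-6
Neglecting x in the denominator: x = √(9.0 × 10^-6 × 0.514) = 2.15 × 10^-3 M
pH = −log(2.15 × 10^-3) = 2.67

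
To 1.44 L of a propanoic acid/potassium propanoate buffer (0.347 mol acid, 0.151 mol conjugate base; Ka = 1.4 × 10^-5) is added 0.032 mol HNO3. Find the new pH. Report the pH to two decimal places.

Added H+ converts CH3CH2COO- to CH3CH2COOH: CH3CH2COOH → 0.379 mol, CH3CH2COO- → 0.119 mol.
pKa = −log(1.4 × 10^-5) = 4.854
pH = pKa + log([A⁻]/[HA]) = 4.854 + log(0.119/0.379) = 4.854 -0.503

pH = 4.35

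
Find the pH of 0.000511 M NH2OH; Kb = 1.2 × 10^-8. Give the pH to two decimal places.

NH2OH + H2O ⇌ NH3OH+ + OH-
Let x = [OH-] at equilibrium. Kb = x²/(0.000511 − x).
Neglecting x in the denominator: x = √(1.2 × 10^-8 × 0.000511) = 2.48 × 10^-6 M
pOH = 5.61, so pH = 14.00 − pOH = 8.39

pH = 8.39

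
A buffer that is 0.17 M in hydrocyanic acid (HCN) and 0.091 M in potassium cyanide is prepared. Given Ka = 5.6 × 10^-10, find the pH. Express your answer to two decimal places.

pH = 8.98

pKa = −log(5.6 × 10^-10) = 9.252
Henderson–Hasselbalch: pH = pKa + log([CN-]/[HCN]) = 9.252 + log(0.091/0.17)
pH = 9.252 + (-0.271) = 8.98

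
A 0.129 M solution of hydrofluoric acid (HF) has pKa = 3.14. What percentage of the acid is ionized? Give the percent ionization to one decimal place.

7.2%

HF ⇌ F- + H+; let x = [H+] at equilibrium.
Ka = 10^(−3.14) = 7.24 × 10^-4
Ka = x²/(C₀ − x); solving the quadratic gives x = 9.31 × 10^-3 M.
Fraction ionized = 9.31 × 10^-3 / 0.129 = 0.0722 → 7.2%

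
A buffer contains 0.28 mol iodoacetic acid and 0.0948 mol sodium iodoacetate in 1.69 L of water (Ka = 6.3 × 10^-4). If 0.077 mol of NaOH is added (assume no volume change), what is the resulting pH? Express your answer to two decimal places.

OH- converts ICH2COOH to ICH2COO-: ICH2COOH → 0.203 mol, ICH2COO- → 0.172 mol.
pKa = −log(6.3 × 10^-4) = 3.201
pH = pKa + log([A⁻]/[HA]) = 3.201 + log(0.172/0.203) = 3.201 -0.072

pH = 3.13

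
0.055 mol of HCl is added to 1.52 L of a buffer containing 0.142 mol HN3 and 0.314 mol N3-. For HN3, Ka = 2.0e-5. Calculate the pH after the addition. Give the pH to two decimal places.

After neutralization: n(HN3) = 0.197 mol, n(N3-) = 0.259 mol.
pKa = −log(2.0 × 10^-5) = 4.699
pH = pKa + log([A⁻]/[HA]) = 4.699 + log(0.259/0.197) = 4.699 +0.119

pH = 4.82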